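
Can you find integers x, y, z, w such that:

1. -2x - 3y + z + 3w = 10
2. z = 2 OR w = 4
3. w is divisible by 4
Yes

Take x = -4, y = 0, z = 2, w = 0. Substituting into each constraint:
  (1) -2(-4) - 3(0) + 2 + 3(0) = 10 ✓
  (2) z = 2, target 2 ✓ (first branch holds)
  (3) 0 = 4 × 0, remainder 0 ✓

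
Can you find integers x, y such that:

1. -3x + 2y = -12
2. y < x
Yes

Take x = 0, y = -6. Substituting into each constraint:
  (1) -3(0) + 2(-6) = -12 ✓
  (2) -6 < 0 ✓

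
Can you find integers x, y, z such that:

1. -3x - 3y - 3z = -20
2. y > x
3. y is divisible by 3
No

Even the single constraint (-3x - 3y - 3z = -20) is infeasible over the integers.

  - -3x - 3y - 3z = -20: every term on the left is divisible by 3, so the LHS ≡ 0 (mod 3), but the RHS -20 is not — no integer solution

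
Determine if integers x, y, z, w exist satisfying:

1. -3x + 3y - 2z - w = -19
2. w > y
Yes

Take x = 0, y = 0, z = 9, w = 1. Substituting into each constraint:
  (1) -3(0) + 3(0) - 2(9) + (-1) = -19 ✓
  (2) 1 > 0 ✓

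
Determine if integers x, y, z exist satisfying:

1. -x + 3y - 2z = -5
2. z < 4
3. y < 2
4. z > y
Yes

Take x = 3, y = 0, z = 1. Substituting into each constraint:
  (1) (-3) + 3(0) - 2(1) = -5 ✓
  (2) 1 < 4 ✓
  (3) 0 < 2 ✓
  (4) 1 > 0 ✓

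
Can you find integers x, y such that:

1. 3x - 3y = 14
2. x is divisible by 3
No

Even the single constraint (3x - 3y = 14) is infeasible over the integers.

  - 3x - 3y = 14: every term on the left is divisible by 3, so the LHS ≡ 0 (mod 3), but the RHS 14 is not — no integer solution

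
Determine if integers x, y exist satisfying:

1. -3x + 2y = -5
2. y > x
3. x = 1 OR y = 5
No

The full constraint system is jointly infeasible over the integers. Each constraint and what it forces:

  - -3x + 2y = -5: is a linear equation tying the variables together
  - y > x: bounds one variable relative to another variable
  - x = 1 OR y = 5: forces a choice: either x = 1 or y = 5

Split on the disjunction (x = 1 OR y = 5):
  • If x = 1: the equation forces y = -1, giving (x, y) = (1, -1), which violates y > x.
  • If y = 5: the equation forces x = 5, giving (y, x) = (5, 5), which violates y > x.
Both branches are infeasible, so the system has no integer solution.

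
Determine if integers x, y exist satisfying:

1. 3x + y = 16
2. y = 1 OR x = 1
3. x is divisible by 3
No

The full constraint system is jointly infeasible over the integers. Each constraint and what it forces:

  - 3x + y = 16: is a linear equation tying the variables together
  - y = 1 OR x = 1: forces a choice: either y = 1 or x = 1
  - x is divisible by 3: restricts x to multiples of 3

Split on the disjunction (y = 1 OR x = 1):
  • If y = 1: with y = 1, writing x = 3x', every remaining term of the linear equation is divisible by 9, so the left side is ≡ 0 (mod 9); but the right side 15 ≡ 6 (mod 9). No integers can satisfy it.
  • If x = 1: this contradicts the divisibility constraint — 1 is not a multiple of 3.
Both branches are infeasible, so the system has no integer solution.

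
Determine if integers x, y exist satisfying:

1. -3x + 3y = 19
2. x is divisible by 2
No

Even the single constraint (-3x + 3y = 19) is infeasible over the integers.

  - -3x + 3y = 19: every term on the left is divisible by 3, so the LHS ≡ 0 (mod 3), but the RHS 19 is not — no integer solution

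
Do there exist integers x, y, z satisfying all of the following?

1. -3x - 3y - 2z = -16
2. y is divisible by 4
Yes

Take x = 4, y = 0, z = 2. Substituting into each constraint:
  (1) -3(4) - 3(0) - 2(2) = -16 ✓
  (2) 0 = 4 × 0, remainder 0 ✓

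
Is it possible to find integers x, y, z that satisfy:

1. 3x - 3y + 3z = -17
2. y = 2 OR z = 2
No

Even the single constraint (3x - 3y + 3z = -17) is infeasible over the integers.

  - 3x - 3y + 3z = -17: every term on the left is divisible by 3, so the LHS ≡ 0 (mod 3), but the RHS -17 is not — no integer solution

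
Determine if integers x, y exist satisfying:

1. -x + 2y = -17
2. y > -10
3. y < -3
Yes

Take x = 9, y = -4. Substituting into each constraint:
  (1) (-9) + 2(-4) = -17 ✓
  (2) -4 > -10 ✓
  (3) -4 < -3 ✓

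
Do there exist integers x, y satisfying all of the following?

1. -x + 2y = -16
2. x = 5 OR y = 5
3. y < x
Yes

Take x = 26, y = 5. Substituting into each constraint:
  (1) (-26) + 2(5) = -16 ✓
  (2) y = 5, target 5 ✓ (second branch holds)
  (3) 5 < 26 ✓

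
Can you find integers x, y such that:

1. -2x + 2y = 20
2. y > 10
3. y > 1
Yes

Take x = 1, y = 11. Substituting into each constraint:
  (1) -2(1) + 2(11) = 20 ✓
  (2) 11 > 10 ✓
  (3) 11 > 1 ✓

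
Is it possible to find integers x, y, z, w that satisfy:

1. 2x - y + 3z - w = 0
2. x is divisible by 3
Yes

Take x = 0, y = 0, z = 0, w = 0. Substituting into each constraint:
  (1) 2(0) + 0 + 3(0) + 0 = 0 ✓
  (2) 0 = 3 × 0, remainder 0 ✓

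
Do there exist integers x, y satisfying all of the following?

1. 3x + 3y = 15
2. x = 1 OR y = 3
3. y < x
No

The full constraint system is jointly infeasible over the integers. Each constraint and what it forces:

  - 3x + 3y = 15: is a linear equation tying the variables together
  - x = 1 OR y = 3: forces a choice: either x = 1 or y = 3
  - y < x: bounds one variable relative to another variable

Split on the disjunction (x = 1 OR y = 3):
  • If x = 1: the equation forces y = 4, giving (x, y) = (1, 4), which violates x > y.
  • If y = 3: the equation forces x = 2, giving (y, x) = (3, 2), which violates x > y.
Both branches are infeasible, so the system has no integer solution.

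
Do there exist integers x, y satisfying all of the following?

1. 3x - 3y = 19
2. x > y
No

Even the single constraint (3x - 3y = 19) is infeasible over the integers.

  - 3x - 3y = 19: every term on the left is divisible by 3, so the LHS ≡ 0 (mod 3), but the RHS 19 is not — no integer solution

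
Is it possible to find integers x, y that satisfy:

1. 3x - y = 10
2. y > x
Yes

Take x = 6, y = 8. Substituting into each constraint:
  (1) 3(6) + (-8) = 10 ✓
  (2) 8 > 6 ✓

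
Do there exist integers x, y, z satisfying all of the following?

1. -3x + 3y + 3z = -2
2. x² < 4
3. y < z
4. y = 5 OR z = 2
No

Even the single constraint (-3x + 3y + 3z = -2) is infeasible over the integers.

  - -3x + 3y + 3z = -2: every term on the left is divisible by 3, so the LHS ≡ 0 (mod 3), but the RHS -2 is not — no integer solution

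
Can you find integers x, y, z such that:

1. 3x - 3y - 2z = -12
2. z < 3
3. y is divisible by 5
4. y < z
Yes

Take x = -9, y = -5, z = 0. Substituting into each constraint:
  (1) 3(-9) - 3(-5) - 2(0) = -12 ✓
  (2) 0 < 3 ✓
  (3) -5 = 5 × -1, remainder 0 ✓
  (4) -5 < 0 ✓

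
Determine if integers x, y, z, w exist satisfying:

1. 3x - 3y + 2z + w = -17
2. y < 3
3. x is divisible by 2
Yes

Take x = 0, y = 2, z = 0, w = -11. Substituting into each constraint:
  (1) 3(0) - 3(2) + 2(0) + (-11) = -17 ✓
  (2) 2 < 3 ✓
  (3) 0 = 2 × 0, remainder 0 ✓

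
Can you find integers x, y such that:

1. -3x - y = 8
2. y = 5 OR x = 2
Yes

Take x = 2, y = -14. Substituting into each constraint:
  (1) -3(2) + 14 = 8 ✓
  (2) x = 2, target 2 ✓ (second branch holds)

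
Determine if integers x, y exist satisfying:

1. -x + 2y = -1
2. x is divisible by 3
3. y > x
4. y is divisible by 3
No

A contradictory subset is {-x + 2y = -1, x is divisible by 3, y is divisible by 3}. No integer assignment can satisfy these jointly:

  - -x + 2y = -1: is a linear equation tying the variables together
  - x is divisible by 3: restricts x to multiples of 3
  - y is divisible by 3: restricts y to multiples of 3

Modular obstruction: writing x = 3x' and writing y = 3y', every remaining term of the linear equation is divisible by 3, so the left side is ≡ 0 (mod 3); but the right side -1 ≡ 2 (mod 3). No integers can satisfy it.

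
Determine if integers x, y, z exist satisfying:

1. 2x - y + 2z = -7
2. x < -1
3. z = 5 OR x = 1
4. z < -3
No

A contradictory subset is {x < -1, z = 5 OR x = 1, z < -3}. No integer assignment can satisfy these jointly:

  - x < -1: bounds one variable relative to a constant
  - z = 5 OR x = 1: forces a choice: either z = 5 or x = 1
  - z < -3: bounds one variable relative to a constant

Split on the disjunction (z = 5 OR x = 1):
  • If z = 5: this contradicts the bound z ≤ -4.
  • If x = 1: this contradicts the bound x ≤ -2.
Both branches are infeasible, so the system has no integer solution.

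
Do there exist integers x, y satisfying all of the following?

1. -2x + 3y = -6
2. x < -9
Yes

Take x = -12, y = -10. Substituting into each constraint:
  (1) -2(-12) + 3(-10) = -6 ✓
  (2) -12 < -9 ✓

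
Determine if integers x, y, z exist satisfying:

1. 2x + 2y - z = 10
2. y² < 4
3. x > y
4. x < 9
Yes

Take x = 1, y = 0, z = -8. Substituting into each constraint:
  (1) 2(1) + 2(0) + 8 = 10 ✓
  (2) y² = (0)² = 0, and 0 < 4 ✓
  (3) 1 > 0 ✓
  (4) 1 < 9 ✓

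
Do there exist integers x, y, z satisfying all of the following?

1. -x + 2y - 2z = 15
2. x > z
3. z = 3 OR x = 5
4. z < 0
Yes

Take x = 5, y = 9, z = -1. Substituting into each constraint:
  (1) (-5) + 2(9) - 2(-1) = 15 ✓
  (2) 5 > -1 ✓
  (3) x = 5, target 5 ✓ (second branch holds)
  (4) -1 < 0 ✓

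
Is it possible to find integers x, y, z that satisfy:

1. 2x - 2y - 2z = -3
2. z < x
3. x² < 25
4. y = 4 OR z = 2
No

Even the single constraint (2x - 2y - 2z = -3) is infeasible over the integers.

  - 2x - 2y - 2z = -3: every term on the left is divisible by 2, so the LHS ≡ 0 (mod 2), but the RHS -3 is not — no integer solution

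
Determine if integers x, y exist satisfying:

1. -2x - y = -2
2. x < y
Yes

Take x = 0, y = 2. Substituting into each constraint:
  (1) -2(0) + (-2) = -2 ✓
  (2) 0 < 2 ✓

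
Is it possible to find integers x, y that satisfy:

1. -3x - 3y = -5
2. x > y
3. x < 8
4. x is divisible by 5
No

Even the single constraint (-3x - 3y = -5) is infeasible over the integers.

  - -3x - 3y = -5: every term on the left is divisible by 3, so the LHS ≡ 0 (mod 3), but the RHS -5 is not — no integer solution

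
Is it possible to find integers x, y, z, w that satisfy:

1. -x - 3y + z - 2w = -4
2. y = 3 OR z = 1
Yes

Take x = 0, y = 1, z = 1, w = 1. Substituting into each constraint:
  (1) 0 - 3(1) + 1 - 2(1) = -4 ✓
  (2) z = 1, target 1 ✓ (second branch holds)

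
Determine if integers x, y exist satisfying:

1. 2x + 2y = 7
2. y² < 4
No

Even the single constraint (2x + 2y = 7) is infeasible over the integers.

  - 2x + 2y = 7: every term on the left is divisible by 2, so the LHS ≡ 0 (mod 2), but the RHS 7 is not — no integer solution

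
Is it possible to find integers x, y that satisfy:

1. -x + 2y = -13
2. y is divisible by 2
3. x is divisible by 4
No

A contradictory subset is {-x + 2y = -13, x is divisible by 4}. No integer assignment can satisfy these jointly:

  - -x + 2y = -13: is a linear equation tying the variables together
  - x is divisible by 4: restricts x to multiples of 4

Modular obstruction: writing x = 4x', every remaining term of the linear equation is divisible by 2, so the left side is ≡ 0 (mod 2); but the right side -13 ≡ 1 (mod 2). No integers can satisfy it.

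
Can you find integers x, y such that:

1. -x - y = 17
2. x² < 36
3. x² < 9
Yes

Take x = 0, y = -17. Substituting into each constraint:
  (1) 0 + 17 = 17 ✓
  (2) x² = (0)² = 0, and 0 < 36 ✓
  (3) x² = (0)² = 0, and 0 < 9 ✓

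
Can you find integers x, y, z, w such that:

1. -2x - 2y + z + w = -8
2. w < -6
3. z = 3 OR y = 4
Yes

Take x = 2, y = 0, z = 3, w = -7. Substituting into each constraint:
  (1) -2(2) - 2(0) + 3 + (-7) = -8 ✓
  (2) -7 < -6 ✓
  (3) z = 3, target 3 ✓ (first branch holds)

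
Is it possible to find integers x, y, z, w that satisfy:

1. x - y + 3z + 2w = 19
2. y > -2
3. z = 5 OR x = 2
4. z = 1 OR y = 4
Yes

Take x = 2, y = 0, z = 1, w = 7. Substituting into each constraint:
  (1) 2 + 0 + 3(1) + 2(7) = 19 ✓
  (2) 0 > -2 ✓
  (3) x = 2, target 2 ✓ (second branch holds)
  (4) z = 1, target 1 ✓ (first branch holds)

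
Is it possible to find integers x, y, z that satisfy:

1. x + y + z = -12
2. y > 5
Yes

Take x = 0, y = 6, z = -18. Substituting into each constraint:
  (1) 0 + 6 + (-18) = -12 ✓
  (2) 6 > 5 ✓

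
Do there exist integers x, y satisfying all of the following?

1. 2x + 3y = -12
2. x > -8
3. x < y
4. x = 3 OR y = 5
No

The full constraint system is jointly infeasible over the integers. Each constraint and what it forces:

  - 2x + 3y = -12: is a linear equation tying the variables together
  - x > -8: bounds one variable relative to a constant
  - x < y: bounds one variable relative to another variable
  - x = 3 OR y = 5: forces a choice: either x = 3 or y = 5

Split on the disjunction (x = 3 OR y = 5):
  • If x = 3: the equation forces y = -6, giving (x, y) = (3, -6), which violates y > x.
  • If y = 5: with y = 5, every remaining term of the linear equation is divisible by 2, so the left side is ≡ 0 (mod 2); but the right side -27 ≡ 1 (mod 2). No integers can satisfy it.
Both branches are infeasible, so the system has no integer solution.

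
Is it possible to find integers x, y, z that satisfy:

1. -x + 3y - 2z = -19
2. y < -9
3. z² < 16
Yes

Take x = -11, y = -10, z = 0. Substituting into each constraint:
  (1) 11 + 3(-10) - 2(0) = -19 ✓
  (2) -10 < -9 ✓
  (3) z² = (0)² = 0, and 0 < 16 ✓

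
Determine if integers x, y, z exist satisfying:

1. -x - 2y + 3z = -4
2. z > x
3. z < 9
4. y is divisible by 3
Yes

Take x = -2, y = 3, z = 0. Substituting into each constraint:
  (1) 2 - 2(3) + 3(0) = -4 ✓
  (2) 0 > -2 ✓
  (3) 0 < 9 ✓
  (4) 3 = 3 × 1, remainder 0 ✓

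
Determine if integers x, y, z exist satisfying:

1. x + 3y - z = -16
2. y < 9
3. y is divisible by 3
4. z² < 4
Yes

Take x = -16, y = 0, z = 0. Substituting into each constraint:
  (1) (-16) + 3(0) + 0 = -16 ✓
  (2) 0 < 9 ✓
  (3) 0 = 3 × 0, remainder 0 ✓
  (4) z² = (0)² = 0, and 0 < 4 ✓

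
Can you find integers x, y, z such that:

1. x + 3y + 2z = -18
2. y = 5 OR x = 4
Yes

Take x = 1, y = 5, z = -17. Substituting into each constraint:
  (1) 1 + 3(5) + 2(-17) = -18 ✓
  (2) y = 5, target 5 ✓ (first branch holds)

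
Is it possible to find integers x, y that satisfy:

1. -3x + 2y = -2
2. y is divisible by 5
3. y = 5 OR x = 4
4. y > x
Yes

Take x = 4, y = 5. Substituting into each constraint:
  (1) -3(4) + 2(5) = -2 ✓
  (2) 5 = 5 × 1, remainder 0 ✓
  (3) y = 5, target 5 ✓ (first branch holds)
  (4) 5 > 4 ✓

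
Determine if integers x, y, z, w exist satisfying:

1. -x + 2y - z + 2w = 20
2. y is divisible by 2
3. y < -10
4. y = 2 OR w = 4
Yes

Take x = -36, y = -12, z = 0, w = 4. Substituting into each constraint:
  (1) 36 + 2(-12) + 0 + 2(4) = 20 ✓
  (2) -12 = 2 × -6, remainder 0 ✓
  (3) -12 < -10 ✓
  (4) w = 4, target 4 ✓ (second branch holds)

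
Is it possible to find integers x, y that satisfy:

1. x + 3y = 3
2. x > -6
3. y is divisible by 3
Yes

Take x = 3, y = 0. Substituting into each constraint:
  (1) 3 + 3(0) = 3 ✓
  (2) 3 > -6 ✓
  (3) 0 = 3 × 0, remainder 0 ✓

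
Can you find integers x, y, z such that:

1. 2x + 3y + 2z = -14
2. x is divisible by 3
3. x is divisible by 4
Yes

Take x = 0, y = -6, z = 2. Substituting into each constraint:
  (1) 2(0) + 3(-6) + 2(2) = -14 ✓
  (2) 0 = 3 × 0, remainder 0 ✓
  (3) 0 = 4 × 0, remainder 0 ✓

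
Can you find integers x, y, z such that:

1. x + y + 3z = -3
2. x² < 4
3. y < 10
Yes

Take x = 0, y = -3, z = 0. Substituting into each constraint:
  (1) 0 + (-3) + 3(0) = -3 ✓
  (2) x² = (0)² = 0, and 0 < 4 ✓
  (3) -3 < 10 ✓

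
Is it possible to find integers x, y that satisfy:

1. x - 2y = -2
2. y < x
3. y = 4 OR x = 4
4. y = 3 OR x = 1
Yes

Take x = 4, y = 3. Substituting into each constraint:
  (1) 4 - 2(3) = -2 ✓
  (2) 3 < 4 ✓
  (3) x = 4, target 4 ✓ (second branch holds)
  (4) y = 3, target 3 ✓ (first branch holds)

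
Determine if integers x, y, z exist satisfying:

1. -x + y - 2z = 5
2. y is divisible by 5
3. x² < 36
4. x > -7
Yes

Take x = 1, y = 0, z = -3. Substituting into each constraint:
  (1) (-1) + 0 - 2(-3) = 5 ✓
  (2) 0 = 5 × 0, remainder 0 ✓
  (3) x² = (1)² = 1, and 1 < 36 ✓
  (4) 1 > -7 ✓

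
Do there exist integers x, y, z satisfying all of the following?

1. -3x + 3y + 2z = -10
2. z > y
Yes

Take x = 4, y = 0, z = 1. Substituting into each constraint:
  (1) -3(4) + 3(0) + 2(1) = -10 ✓
  (2) 1 > 0 ✓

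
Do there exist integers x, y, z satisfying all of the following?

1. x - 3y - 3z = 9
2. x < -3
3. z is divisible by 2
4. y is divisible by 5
Yes

Take x = -6, y = -5, z = 0. Substituting into each constraint:
  (1) (-6) - 3(-5) - 3(0) = 9 ✓
  (2) -6 < -3 ✓
  (3) 0 = 2 × 0, remainder 0 ✓
  (4) -5 = 5 × -1, remainder 0 ✓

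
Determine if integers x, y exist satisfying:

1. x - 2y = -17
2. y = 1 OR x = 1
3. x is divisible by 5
Yes

Take x = -15, y = 1. Substituting into each constraint:
  (1) (-15) - 2(1) = -17 ✓
  (2) y = 1, target 1 ✓ (first branch holds)
  (3) -15 = 5 × -3, remainder 0 ✓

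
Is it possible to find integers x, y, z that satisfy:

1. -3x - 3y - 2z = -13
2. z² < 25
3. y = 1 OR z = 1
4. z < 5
Yes

Take x = 4, y = 1, z = -1. Substituting into each constraint:
  (1) -3(4) - 3(1) - 2(-1) = -13 ✓
  (2) z² = (-1)² = 1, and 1 < 25 ✓
  (3) y = 1, target 1 ✓ (first branch holds)
  (4) -1 < 5 ✓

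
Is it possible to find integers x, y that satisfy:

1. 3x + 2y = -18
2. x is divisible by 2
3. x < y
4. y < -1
Yes

Take x = -4, y = -3. Substituting into each constraint:
  (1) 3(-4) + 2(-3) = -18 ✓
  (2) -4 = 2 × -2, remainder 0 ✓
  (3) -4 < -3 ✓
  (4) -3 < -1 ✓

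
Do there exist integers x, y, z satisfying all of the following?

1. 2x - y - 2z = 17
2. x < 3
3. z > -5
Yes

Take x = 2, y = -5, z = -4. Substituting into each constraint:
  (1) 2(2) + 5 - 2(-4) = 17 ✓
  (2) 2 < 3 ✓
  (3) -4 > -5 ✓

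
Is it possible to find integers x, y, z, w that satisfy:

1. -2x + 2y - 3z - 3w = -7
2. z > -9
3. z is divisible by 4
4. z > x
Yes

Take x = -1, y = 0, z = 0, w = 3. Substituting into each constraint:
  (1) -2(-1) + 2(0) - 3(0) - 3(3) = -7 ✓
  (2) 0 > -9 ✓
  (3) 0 = 4 × 0, remainder 0 ✓
  (4) 0 > -1 ✓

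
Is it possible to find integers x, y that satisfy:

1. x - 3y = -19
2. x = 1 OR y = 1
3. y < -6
No

The full constraint system is jointly infeasible over the integers. Each constraint and what it forces:

  - x - 3y = -19: is a linear equation tying the variables together
  - x = 1 OR y = 1: forces a choice: either x = 1 or y = 1
  - y < -6: bounds one variable relative to a constant

Split on the disjunction (x = 1 OR y = 1):
  • If x = 1: with x = 1, every remaining term of the linear equation is divisible by 3, so the left side is ≡ 0 (mod 3); but the right side -20 ≡ 1 (mod 3). No integers can satisfy it.
  • If y = 1: this contradicts the bound y ≤ -7.
Both branches are infeasible, so the system has no integer solution.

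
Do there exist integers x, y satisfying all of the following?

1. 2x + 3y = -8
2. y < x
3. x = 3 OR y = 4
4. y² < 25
No

A contradictory subset is {2x + 3y = -8, y < x, x = 3 OR y = 4}. No integer assignment can satisfy these jointly:

  - 2x + 3y = -8: is a linear equation tying the variables together
  - y < x: bounds one variable relative to another variable
  - x = 3 OR y = 4: forces a choice: either x = 3 or y = 4

Split on the disjunction (x = 3 OR y = 4):
  • If x = 3: with x = 3, every remaining term of the linear equation is divisible by 3, so the left side is ≡ 0 (mod 3); but the right side -14 ≡ 1 (mod 3). No integers can satisfy it.
  • If y = 4: the equation forces x = -10, giving (y, x) = (4, -10), which violates x > y.
Both branches are infeasible, so the system has no integer solution.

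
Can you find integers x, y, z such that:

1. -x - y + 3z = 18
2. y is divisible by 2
Yes

Take x = 0, y = 0, z = 6. Substituting into each constraint:
  (1) 0 + 0 + 3(6) = 18 ✓
  (2) 0 = 2 × 0, remainder 0 ✓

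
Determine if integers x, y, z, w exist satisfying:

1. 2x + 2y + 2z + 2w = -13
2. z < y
No

Even the single constraint (2x + 2y + 2z + 2w = -13) is infeasible over the integers.

  - 2x + 2y + 2z + 2w = -13: every term on the left is divisible by 2, so the LHS ≡ 0 (mod 2), but the RHS -13 is not — no integer solution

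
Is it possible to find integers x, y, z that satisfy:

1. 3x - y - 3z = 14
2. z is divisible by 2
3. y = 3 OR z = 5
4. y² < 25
No

A contradictory subset is {3x - y - 3z = 14, z is divisible by 2, y = 3 OR z = 5}. No integer assignment can satisfy these jointly:

  - 3x - y - 3z = 14: is a linear equation tying the variables together
  - z is divisible by 2: restricts z to multiples of 2
  - y = 3 OR z = 5: forces a choice: either y = 3 or z = 5

Split on the disjunction (y = 3 OR z = 5):
  • If y = 3: with y = 3, writing z = 2z', every remaining term of the linear equation is divisible by 3, so the left side is ≡ 0 (mod 3); but the right side 17 ≡ 2 (mod 3). No integers can satisfy it.
  • If z = 5: this contradicts the divisibility constraint — 5 is not a multiple of 2.
Both branches are infeasible, so the system has no integer solution.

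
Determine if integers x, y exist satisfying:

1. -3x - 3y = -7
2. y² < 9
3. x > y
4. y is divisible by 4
No

Even the single constraint (-3x - 3y = -7) is infeasible over the integers.

  - -3x - 3y = -7: every term on the left is divisible by 3, so the LHS ≡ 0 (mod 3), but the RHS -7 is not — no integer solution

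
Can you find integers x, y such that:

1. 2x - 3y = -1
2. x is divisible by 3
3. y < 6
No

A contradictory subset is {2x - 3y = -1, x is divisible by 3}. No integer assignment can satisfy these jointly:

  - 2x - 3y = -1: is a linear equation tying the variables together
  - x is divisible by 3: restricts x to multiples of 3

Modular obstruction: writing x = 3x', every remaining term of the linear equation is divisible by 3, so the left side is ≡ 0 (mod 3); but the right side -1 ≡ 2 (mod 3). No integers can satisfy it.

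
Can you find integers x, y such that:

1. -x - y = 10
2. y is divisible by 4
Yes

Take x = -10, y = 0. Substituting into each constraint:
  (1) 10 + 0 = 10 ✓
  (2) 0 = 4 × 0, remainder 0 ✓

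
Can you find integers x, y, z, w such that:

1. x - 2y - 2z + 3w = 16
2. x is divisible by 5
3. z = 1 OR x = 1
Yes

Take x = 0, y = 0, z = 1, w = 6. Substituting into each constraint:
  (1) 0 - 2(0) - 2(1) + 3(6) = 16 ✓
  (2) 0 = 5 × 0, remainder 0 ✓
  (3) z = 1, target 1 ✓ (first branch holds)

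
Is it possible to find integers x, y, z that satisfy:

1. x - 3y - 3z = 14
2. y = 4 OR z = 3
Yes

Take x = 2, y = -7, z = 3. Substituting into each constraint:
  (1) 2 - 3(-7) - 3(3) = 14 ✓
  (2) z = 3, target 3 ✓ (second branch holds)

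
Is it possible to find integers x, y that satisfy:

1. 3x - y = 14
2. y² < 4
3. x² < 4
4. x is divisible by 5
No

The full constraint system is jointly infeasible over the integers. Each constraint and what it forces:

  - 3x - y = 14: is a linear equation tying the variables together
  - y² < 4: restricts y to |y| ≤ 1
  - x² < 4: restricts x to |x| ≤ 1
  - x is divisible by 5: restricts x to multiples of 5

Range argument: with x ∈ [-1, 1], y ∈ [-1, 1], the left side of the equation is at most 4, but the right side is 14 > 4. No integer solution exists.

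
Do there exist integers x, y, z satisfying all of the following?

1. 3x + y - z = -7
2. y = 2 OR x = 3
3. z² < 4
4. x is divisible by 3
Yes

Take x = 3, y = -16, z = 0. Substituting into each constraint:
  (1) 3(3) + (-16) + 0 = -7 ✓
  (2) x = 3, target 3 ✓ (second branch holds)
  (3) z² = (0)² = 0, and 0 < 4 ✓
  (4) 3 = 3 × 1, remainder 0 ✓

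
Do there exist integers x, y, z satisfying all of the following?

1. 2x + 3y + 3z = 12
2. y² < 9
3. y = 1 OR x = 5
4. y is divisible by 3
No

A contradictory subset is {2x + 3y + 3z = 12, y = 1 OR x = 5, y is divisible by 3}. No integer assignment can satisfy these jointly:

  - 2x + 3y + 3z = 12: is a linear equation tying the variables together
  - y = 1 OR x = 5: forces a choice: either y = 1 or x = 5
  - y is divisible by 3: restricts y to multiples of 3

Split on the disjunction (y = 1 OR x = 5):
  • If y = 1: this contradicts the divisibility constraint — 1 is not a multiple of 3.
  • If x = 5: with x = 5, writing y = 3y', every remaining term of the linear equation is divisible by 3, so the left side is ≡ 0 (mod 3); but the right side 2 ≡ 2 (mod 3). No integers can satisfy it.
Both branches are infeasible, so the system has no integer solution.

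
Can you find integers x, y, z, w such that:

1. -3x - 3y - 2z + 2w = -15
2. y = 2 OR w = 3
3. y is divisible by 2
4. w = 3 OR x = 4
Yes

Take x = 7, y = 0, z = 0, w = 3. Substituting into each constraint:
  (1) -3(7) - 3(0) - 2(0) + 2(3) = -15 ✓
  (2) w = 3, target 3 ✓ (second branch holds)
  (3) 0 = 2 × 0, remainder 0 ✓
  (4) w = 3, target 3 ✓ (first branch holds)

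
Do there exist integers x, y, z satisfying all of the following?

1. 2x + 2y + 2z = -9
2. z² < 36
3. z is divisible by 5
No

Even the single constraint (2x + 2y + 2z = -9) is infeasible over the integers.

  - 2x + 2y + 2z = -9: every term on the left is divisible by 2, so the LHS ≡ 0 (mod 2), but the RHS -9 is not — no integer solution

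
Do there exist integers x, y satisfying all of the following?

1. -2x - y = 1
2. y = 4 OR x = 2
Yes

Take x = 2, y = -5. Substituting into each constraint:
  (1) -2(2) + 5 = 1 ✓
  (2) x = 2, target 2 ✓ (second branch holds)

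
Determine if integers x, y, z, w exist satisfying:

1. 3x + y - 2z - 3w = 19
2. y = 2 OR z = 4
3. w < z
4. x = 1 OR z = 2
Yes

Take x = 0, y = 2, z = 2, w = -7. Substituting into each constraint:
  (1) 3(0) + 2 - 2(2) - 3(-7) = 19 ✓
  (2) y = 2, target 2 ✓ (first branch holds)
  (3) -7 < 2 ✓
  (4) z = 2, target 2 ✓ (second branch holds)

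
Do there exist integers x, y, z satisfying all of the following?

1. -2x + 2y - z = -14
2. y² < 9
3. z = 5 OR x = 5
Yes

Take x = 5, y = 1, z = 6. Substituting into each constraint:
  (1) -2(5) + 2(1) + (-6) = -14 ✓
  (2) y² = (1)² = 1, and 1 < 9 ✓
  (3) x = 5, target 5 ✓ (second branch holds)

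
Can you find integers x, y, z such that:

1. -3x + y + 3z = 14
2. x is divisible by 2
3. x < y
Yes

Take x = -2, y = -1, z = 3. Substituting into each constraint:
  (1) -3(-2) + (-1) + 3(3) = 14 ✓
  (2) -2 = 2 × -1, remainder 0 ✓
  (3) -2 < -1 ✓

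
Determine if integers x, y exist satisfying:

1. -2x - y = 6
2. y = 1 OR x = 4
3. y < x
Yes

Take x = 4, y = -14. Substituting into each constraint:
  (1) -2(4) + 14 = 6 ✓
  (2) x = 4, target 4 ✓ (second branch holds)
  (3) -14 < 4 ✓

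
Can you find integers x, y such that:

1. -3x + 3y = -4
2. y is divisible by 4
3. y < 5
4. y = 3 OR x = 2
No

Even the single constraint (-3x + 3y = -4) is infeasible over the integers.

  - -3x + 3y = -4: every term on the left is divisible by 3, so the LHS ≡ 0 (mod 3), but the RHS -4 is not — no integer solution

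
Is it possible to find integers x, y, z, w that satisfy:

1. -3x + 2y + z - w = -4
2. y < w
Yes

Take x = 0, y = -1, z = -2, w = 0. Substituting into each constraint:
  (1) -3(0) + 2(-1) + (-2) + 0 = -4 ✓
  (2) -1 < 0 ✓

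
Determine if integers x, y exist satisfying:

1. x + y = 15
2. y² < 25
Yes

Take x = 15, y = 0. Substituting into each constraint:
  (1) 15 + 0 = 15 ✓
  (2) y² = (0)² = 0, and 0 < 25 ✓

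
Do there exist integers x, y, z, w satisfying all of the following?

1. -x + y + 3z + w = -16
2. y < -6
Yes

Take x = 0, y = -7, z = -3, w = 0. Substituting into each constraint:
  (1) 0 + (-7) + 3(-3) + 0 = -16 ✓
  (2) -7 < -6 ✓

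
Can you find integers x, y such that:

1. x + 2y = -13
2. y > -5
Yes

Take x = -5, y = -4. Substituting into each constraint:
  (1) (-5) + 2(-4) = -13 ✓
  (2) -4 > -5 ✓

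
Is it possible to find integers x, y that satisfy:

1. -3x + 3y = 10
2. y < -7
No

Even the single constraint (-3x + 3y = 10) is infeasible over the integers.

  - -3x + 3y = 10: every term on the left is divisible by 3, so the LHS ≡ 0 (mod 3), but the RHS 10 is not — no integer solution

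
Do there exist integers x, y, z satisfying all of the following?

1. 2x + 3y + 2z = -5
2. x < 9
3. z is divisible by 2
Yes

Take x = 0, y = -3, z = 2. Substituting into each constraint:
  (1) 2(0) + 3(-3) + 2(2) = -5 ✓
  (2) 0 < 9 ✓
  (3) 2 = 2 × 1, remainder 0 ✓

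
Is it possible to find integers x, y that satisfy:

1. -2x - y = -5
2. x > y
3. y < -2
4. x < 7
Yes

Take x = 4, y = -3. Substituting into each constraint:
  (1) -2(4) + 3 = -5 ✓
  (2) 4 > -3 ✓
  (3) -3 < -2 ✓
  (4) 4 < 7 ✓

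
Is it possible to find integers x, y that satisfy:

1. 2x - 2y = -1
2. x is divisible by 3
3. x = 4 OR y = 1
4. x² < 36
No

Even the single constraint (2x - 2y = -1) is infeasible over the integers.

  - 2x - 2y = -1: every term on the left is divisible by 2, so the LHS ≡ 0 (mod 2), but the RHS -1 is not — no integer solution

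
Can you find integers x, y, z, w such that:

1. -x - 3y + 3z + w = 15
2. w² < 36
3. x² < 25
Yes

Take x = 0, y = -6, z = 0, w = -3. Substituting into each constraint:
  (1) 0 - 3(-6) + 3(0) + (-3) = 15 ✓
  (2) w² = (-3)² = 9, and 9 < 36 ✓
  (3) x² = (0)² = 0, and 0 < 25 ✓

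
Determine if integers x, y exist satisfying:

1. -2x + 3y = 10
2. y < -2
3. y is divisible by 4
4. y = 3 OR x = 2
No

A contradictory subset is {-2x + 3y = 10, y < -2, y = 3 OR x = 2}. No integer assignment can satisfy these jointly:

  - -2x + 3y = 10: is a linear equation tying the variables together
  - y < -2: bounds one variable relative to a constant
  - y = 3 OR x = 2: forces a choice: either y = 3 or x = 2

Split on the disjunction (y = 3 OR x = 2):
  • If y = 3: this contradicts the bound y ≤ -3.
  • If x = 2: with x = 2, every remaining term of the linear equation is divisible by 3, so the left side is ≡ 0 (mod 3); but the right side 14 ≡ 2 (mod 3). No integers can satisfy it.
Both branches are infeasible, so the system has no integer solution.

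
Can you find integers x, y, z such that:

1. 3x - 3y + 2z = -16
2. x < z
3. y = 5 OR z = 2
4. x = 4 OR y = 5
Yes

Take x = -1, y = 5, z = 1. Substituting into each constraint:
  (1) 3(-1) - 3(5) + 2(1) = -16 ✓
  (2) -1 < 1 ✓
  (3) y = 5, target 5 ✓ (first branch holds)
  (4) y = 5, target 5 ✓ (second branch holds)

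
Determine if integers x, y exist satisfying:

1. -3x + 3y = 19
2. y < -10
No

Even the single constraint (-3x + 3y = 19) is infeasible over the integers.

  - -3x + 3y = 19: every term on the left is divisible by 3, so the LHS ≡ 0 (mod 3), but the RHS 19 is not — no integer solution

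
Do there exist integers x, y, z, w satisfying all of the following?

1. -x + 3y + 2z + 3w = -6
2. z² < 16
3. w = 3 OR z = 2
Yes

Take x = -2, y = 0, z = 2, w = -4. Substituting into each constraint:
  (1) 2 + 3(0) + 2(2) + 3(-4) = -6 ✓
  (2) z² = (2)² = 4, and 4 < 16 ✓
  (3) z = 2, target 2 ✓ (second branch holds)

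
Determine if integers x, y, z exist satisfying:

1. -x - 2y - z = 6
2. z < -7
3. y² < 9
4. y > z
Yes

Take x = 2, y = 0, z = -8. Substituting into each constraint:
  (1) (-2) - 2(0) + 8 = 6 ✓
  (2) -8 < -7 ✓
  (3) y² = (0)² = 0, and 0 < 9 ✓
  (4) 0 > -8 ✓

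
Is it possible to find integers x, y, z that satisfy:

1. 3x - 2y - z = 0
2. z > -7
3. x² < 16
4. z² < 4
Yes

Take x = 0, y = 0, z = 0. Substituting into each constraint:
  (1) 3(0) - 2(0) + 0 = 0 ✓
  (2) 0 > -7 ✓
  (3) x² = (0)² = 0, and 0 < 16 ✓
  (4) z² = (0)² = 0, and 0 < 4 ✓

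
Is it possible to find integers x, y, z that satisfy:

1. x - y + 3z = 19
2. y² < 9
Yes

Take x = 19, y = 0, z = 0. Substituting into each constraint:
  (1) 19 + 0 + 3(0) = 19 ✓
  (2) y² = (0)² = 0, and 0 < 9 ✓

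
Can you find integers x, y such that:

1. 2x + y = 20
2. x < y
Yes

Take x = 6, y = 8. Substituting into each constraint:
  (1) 2(6) + 8 = 20 ✓
  (2) 6 < 8 ✓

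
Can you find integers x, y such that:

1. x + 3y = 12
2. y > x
Yes

Take x = 0, y = 4. Substituting into each constraint:
  (1) 0 + 3(4) = 12 ✓
  (2) 4 > 0 ✓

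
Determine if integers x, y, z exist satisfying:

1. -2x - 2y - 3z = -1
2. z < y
Yes

Take x = -3, y = 2, z = 1. Substituting into each constraint:
  (1) -2(-3) - 2(2) - 3(1) = -1 ✓
  (2) 1 < 2 ✓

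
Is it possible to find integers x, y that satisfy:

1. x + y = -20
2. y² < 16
Yes

Take x = -20, y = 0. Substituting into each constraint:
  (1) (-20) + 0 = -20 ✓
  (2) y² = (0)² = 0, and 0 < 16 ✓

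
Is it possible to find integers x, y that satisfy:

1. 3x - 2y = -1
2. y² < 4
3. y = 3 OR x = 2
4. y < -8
No

A contradictory subset is {3x - 2y = -1, y = 3 OR x = 2, y < -8}. No integer assignment can satisfy these jointly:

  - 3x - 2y = -1: is a linear equation tying the variables together
  - y = 3 OR x = 2: forces a choice: either y = 3 or x = 2
  - y < -8: bounds one variable relative to a constant

Split on the disjunction (y = 3 OR x = 2):
  • If y = 3: this contradicts the bound y ≤ -9.
  • If x = 2: with x = 2, every remaining term of the linear equation is divisible by 2, so the left side is ≡ 0 (mod 2); but the right side -7 ≡ 1 (mod 2). No integers can satisfy it.
Both branches are infeasible, so the system has no integer solution.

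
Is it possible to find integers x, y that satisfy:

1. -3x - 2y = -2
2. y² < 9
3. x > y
Yes

Take x = 2, y = -2. Substituting into each constraint:
  (1) -3(2) - 2(-2) = -2 ✓
  (2) y² = (-2)² = 4, and 4 < 9 ✓
  (3) 2 > -2 ✓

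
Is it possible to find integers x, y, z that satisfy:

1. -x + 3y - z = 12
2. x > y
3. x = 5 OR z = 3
Yes

Take x = 5, y = 4, z = -5. Substituting into each constraint:
  (1) (-5) + 3(4) + 5 = 12 ✓
  (2) 5 > 4 ✓
  (3) x = 5, target 5 ✓ (first branch holds)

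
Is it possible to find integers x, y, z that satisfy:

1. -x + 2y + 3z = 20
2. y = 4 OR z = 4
Yes

Take x = -3, y = 4, z = 3. Substituting into each constraint:
  (1) 3 + 2(4) + 3(3) = 20 ✓
  (2) y = 4, target 4 ✓ (first branch holds)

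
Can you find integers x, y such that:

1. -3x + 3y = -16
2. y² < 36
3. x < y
No

Even the single constraint (-3x + 3y = -16) is infeasible over the integers.

  - -3x + 3y = -16: every term on the left is divisible by 3, so the LHS ≡ 0 (mod 3), but the RHS -16 is not — no integer solution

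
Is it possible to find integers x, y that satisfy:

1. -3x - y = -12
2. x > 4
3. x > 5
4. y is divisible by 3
Yes

Take x = 6, y = -6. Substituting into each constraint:
  (1) -3(6) + 6 = -12 ✓
  (2) 6 > 4 ✓
  (3) 6 > 5 ✓
  (4) -6 = 3 × -2, remainder 0 ✓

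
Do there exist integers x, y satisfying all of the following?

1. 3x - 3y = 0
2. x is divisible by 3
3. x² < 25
Yes

Take x = 0, y = 0. Substituting into each constraint:
  (1) 3(0) - 3(0) = 0 ✓
  (2) 0 = 3 × 0, remainder 0 ✓
  (3) x² = (0)² = 0, and 0 < 25 ✓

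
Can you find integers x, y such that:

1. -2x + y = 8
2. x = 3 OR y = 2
Yes

Take x = -3, y = 2. Substituting into each constraint:
  (1) -2(-3) + 2 = 8 ✓
  (2) y = 2, target 2 ✓ (second branch holds)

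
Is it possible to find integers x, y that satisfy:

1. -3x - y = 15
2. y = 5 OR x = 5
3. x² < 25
No

The full constraint system is jointly infeasible over the integers. Each constraint and what it forces:

  - -3x - y = 15: is a linear equation tying the variables together
  - y = 5 OR x = 5: forces a choice: either y = 5 or x = 5
  - x² < 25: restricts x to |x| ≤ 4

Split on the disjunction (y = 5 OR x = 5):
  • If y = 5: with y = 5, every remaining term of the linear equation is divisible by 3, so the left side is ≡ 0 (mod 3); but the right side 20 ≡ 2 (mod 3). No integers can satisfy it.
  • If x = 5: this contradicts x² < 25, which requires |x| ≤ 4.
Both branches are infeasible, so the system has no integer solution.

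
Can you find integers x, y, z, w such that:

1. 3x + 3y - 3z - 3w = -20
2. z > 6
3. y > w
No

Even the single constraint (3x + 3y - 3z - 3w = -20) is infeasible over the integers.

  - 3x + 3y - 3z - 3w = -20: every term on the left is divisible by 3, so the LHS ≡ 0 (mod 3), but the RHS -20 is not — no integer solution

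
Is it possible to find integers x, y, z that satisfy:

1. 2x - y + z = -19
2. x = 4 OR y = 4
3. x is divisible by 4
Yes

Take x = 4, y = 0, z = -27. Substituting into each constraint:
  (1) 2(4) + 0 + (-27) = -19 ✓
  (2) x = 4, target 4 ✓ (first branch holds)
  (3) 4 = 4 × 1, remainder 0 ✓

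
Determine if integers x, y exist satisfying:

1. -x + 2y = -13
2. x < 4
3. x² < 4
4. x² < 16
Yes

Take x = 1, y = -6. Substituting into each constraint:
  (1) (-1) + 2(-6) = -13 ✓
  (2) 1 < 4 ✓
  (3) x² = (1)² = 1, and 1 < 4 ✓
  (4) x² = (1)² = 1, and 1 < 16 ✓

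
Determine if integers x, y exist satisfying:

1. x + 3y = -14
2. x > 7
Yes

Take x = 10, y = -8. Substituting into each constraint:
  (1) 10 + 3(-8) = -14 ✓
  (2) 10 > 7 ✓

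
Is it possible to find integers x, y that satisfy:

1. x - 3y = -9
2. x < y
Yes

Take x = -9, y = 0. Substituting into each constraint:
  (1) (-9) - 3(0) = -9 ✓
  (2) -9 < 0 ✓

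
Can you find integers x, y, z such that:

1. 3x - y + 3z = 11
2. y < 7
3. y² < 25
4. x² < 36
Yes

Take x = 0, y = 1, z = 4. Substituting into each constraint:
  (1) 3(0) + (-1) + 3(4) = 11 ✓
  (2) 1 < 7 ✓
  (3) y² = (1)² = 1, and 1 < 25 ✓
  (4) x² = (0)² = 0, and 0 < 36 ✓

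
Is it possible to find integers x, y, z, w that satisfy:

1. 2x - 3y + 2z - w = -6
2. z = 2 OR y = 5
Yes

Take x = -5, y = 0, z = 2, w = 0. Substituting into each constraint:
  (1) 2(-5) - 3(0) + 2(2) + 0 = -6 ✓
  (2) z = 2, target 2 ✓ (first branch holds)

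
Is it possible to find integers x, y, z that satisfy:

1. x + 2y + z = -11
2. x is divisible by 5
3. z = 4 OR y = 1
Yes

Take x = -5, y = -5, z = 4. Substituting into each constraint:
  (1) (-5) + 2(-5) + 4 = -11 ✓
  (2) -5 = 5 × -1, remainder 0 ✓
  (3) z = 4, target 4 ✓ (first branch holds)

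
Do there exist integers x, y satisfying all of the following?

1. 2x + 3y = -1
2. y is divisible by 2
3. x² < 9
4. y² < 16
No

A contradictory subset is {2x + 3y = -1, y is divisible by 2}. No integer assignment can satisfy these jointly:

  - 2x + 3y = -1: is a linear equation tying the variables together
  - y is divisible by 2: restricts y to multiples of 2

Modular obstruction: writing y = 2y', every remaining term of the linear equation is divisible by 2, so the left side is ≡ 0 (mod 2); but the right side -1 ≡ 1 (mod 2). No integers can satisfy it.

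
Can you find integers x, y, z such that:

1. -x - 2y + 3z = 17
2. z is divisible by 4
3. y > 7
Yes

Take x = -33, y = 8, z = 0. Substituting into each constraint:
  (1) 33 - 2(8) + 3(0) = 17 ✓
  (2) 0 = 4 × 0, remainder 0 ✓
  (3) 8 > 7 ✓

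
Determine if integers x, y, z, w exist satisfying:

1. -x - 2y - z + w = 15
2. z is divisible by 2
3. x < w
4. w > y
Yes

Take x = -14, y = 0, z = 0, w = 1. Substituting into each constraint:
  (1) 14 - 2(0) + 0 + 1 = 15 ✓
  (2) 0 = 2 × 0, remainder 0 ✓
  (3) -14 < 1 ✓
  (4) 1 > 0 ✓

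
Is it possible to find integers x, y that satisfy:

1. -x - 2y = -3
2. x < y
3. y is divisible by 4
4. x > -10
Yes

Take x = -5, y = 4. Substituting into each constraint:
  (1) 5 - 2(4) = -3 ✓
  (2) -5 < 4 ✓
  (3) 4 = 4 × 1, remainder 0 ✓
  (4) -5 > -10 ✓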